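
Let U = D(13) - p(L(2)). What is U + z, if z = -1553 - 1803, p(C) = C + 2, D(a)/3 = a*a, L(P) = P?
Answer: -2853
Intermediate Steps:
D(a) = 3*a**2 (D(a) = 3*(a*a) = 3*a**2)
p(C) = 2 + C
z = -3356
U = 503 (U = 3*13**2 - (2 + 2) = 3*169 - 1*4 = 507 - 4 = 503)
U + z = 503 - 3356 = -2853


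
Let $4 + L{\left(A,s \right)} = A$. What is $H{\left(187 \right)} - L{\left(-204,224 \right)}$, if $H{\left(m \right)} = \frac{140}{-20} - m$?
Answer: $14$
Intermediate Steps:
$H{\left(m \right)} = -7 - m$ ($H{\left(m \right)} = 140 \left(- \frac{1}{20}\right) - m = -7 - m$)
$L{\left(A,s \right)} = -4 + A$
$H{\left(187 \right)} - L{\left(-204,224 \right)} = \left(-7 - 187\right) - \left(-4 - 204\right) = \left(-7 - 187\right) - -208 = -194 + 208 = 14$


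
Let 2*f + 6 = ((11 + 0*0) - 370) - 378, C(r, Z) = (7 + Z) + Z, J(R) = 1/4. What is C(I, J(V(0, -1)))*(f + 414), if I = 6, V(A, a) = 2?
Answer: 1275/4 ≈ 318.75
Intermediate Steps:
J(R) = 1/4
C(r, Z) = 7 + 2*Z
f = -743/2 (f = -3 + (((11 + 0*0) - 370) - 378)/2 = -3 + (((11 + 0) - 370) - 378)/2 = -3 + ((11 - 370) - 378)/2 = -3 + (-359 - 378)/2 = -3 + (1/2)*(-737) = -3 - 737/2 = -743/2 ≈ -371.50)
C(I, J(V(0, -1)))*(f + 414) = (7 + 2*(1/4))*(-743/2 + 414) = (7 + 1/2)*(85/2) = (15/2)*(85/2) = 1275/4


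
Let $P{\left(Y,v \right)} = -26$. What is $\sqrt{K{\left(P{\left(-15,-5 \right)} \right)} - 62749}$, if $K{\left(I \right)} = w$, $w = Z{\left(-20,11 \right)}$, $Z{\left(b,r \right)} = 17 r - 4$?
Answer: $i \sqrt{62566} \approx 250.13 i$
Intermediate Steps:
$Z{\left(b,r \right)} = -4 + 17 r$
$w = 183$ ($w = -4 + 17 \cdot 11 = -4 + 187 = 183$)
$K{\left(I \right)} = 183$
$\sqrt{K{\left(P{\left(-15,-5 \right)} \right)} - 62749} = \sqrt{183 - 62749} = \sqrt{-62566} = i \sqrt{62566}$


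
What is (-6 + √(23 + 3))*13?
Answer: -78 + 13*√26 ≈ -11.713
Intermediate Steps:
(-6 + √(23 + 3))*13 = (-6 + √26)*13 = -78 + 13*√26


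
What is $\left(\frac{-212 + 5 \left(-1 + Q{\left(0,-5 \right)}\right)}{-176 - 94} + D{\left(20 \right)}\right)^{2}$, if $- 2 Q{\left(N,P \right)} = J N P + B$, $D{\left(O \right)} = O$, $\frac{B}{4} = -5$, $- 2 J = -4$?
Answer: $\frac{30991489}{72900} \approx 425.12$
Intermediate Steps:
$J = 2$ ($J = \left(- \frac{1}{2}\right) \left(-4\right) = 2$)
$B = -20$ ($B = 4 \left(-5\right) = -20$)
$Q{\left(N,P \right)} = 10 - N P$ ($Q{\left(N,P \right)} = - \frac{2 N P - 20}{2} = - \frac{-20 + 2 N P}{2} = 10 - N P$)
$\left(\frac{-212 + 5 \left(-1 + Q{\left(0,-5 \right)}\right)}{-176 - 94} + D{\left(20 \right)}\right)^{2} = \left(\frac{-212 + 5 \left(-1 + \left(10 - 0 \left(-5\right)\right)\right)}{-176 - 94} + 20\right)^{2} = \left(\frac{-212 + 5 \left(-1 + \left(10 + 0\right)\right)}{-270} + 20\right)^{2} = \left(\left(-212 + 5 \left(-1 + 10\right)\right) \left(- \frac{1}{270}\right) + 20\right)^{2} = \left(\left(-212 + 5 \cdot 9\right) \left(- \frac{1}{270}\right) + 20\right)^{2} = \left(\left(-212 + 45\right) \left(- \frac{1}{270}\right) + 20\right)^{2} = \left(\left(-167\right) \left(- \frac{1}{270}\right) + 20\right)^{2} = \left(\frac{167}{270} + 20\right)^{2} = \left(\frac{5567}{270}\right)^{2} = \frac{30991489}{72900}$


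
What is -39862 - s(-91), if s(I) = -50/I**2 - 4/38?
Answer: -6271829706/157339 ≈ -39862.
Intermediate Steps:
s(I) = -2/19 - 50/I**2 (s(I) = -50/I**2 - 4*1/38 = -50/I**2 - 2/19 = -2/19 - 50/I**2)
-39862 - s(-91) = -39862 - (-2/19 - 50/(-91)**2) = -39862 - (-2/19 - 50*1/8281) = -39862 - (-2/19 - 50/8281) = -39862 - 1*(-17512/157339) = -39862 + 17512/157339 = -6271829706/157339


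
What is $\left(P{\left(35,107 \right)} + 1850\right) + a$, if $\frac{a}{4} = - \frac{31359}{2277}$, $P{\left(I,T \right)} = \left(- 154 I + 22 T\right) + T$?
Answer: $- \frac{860773}{759} \approx -1134.1$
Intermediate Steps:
$P{\left(I,T \right)} = - 154 I + 23 T$
$a = - \frac{41812}{759}$ ($a = 4 \left(- \frac{31359}{2277}\right) = 4 \left(\left(-31359\right) \frac{1}{2277}\right) = 4 \left(- \frac{10453}{759}\right) = - \frac{41812}{759} \approx -55.088$)
$\left(P{\left(35,107 \right)} + 1850\right) + a = \left(\left(\left(-154\right) 35 + 23 \cdot 107\right) + 1850\right) - \frac{41812}{759} = \left(\left(-5390 + 2461\right) + 1850\right) - \frac{41812}{759} = \left(-2929 + 1850\right) - \frac{41812}{759} = -1079 - \frac{41812}{759} = - \frac{860773}{759}$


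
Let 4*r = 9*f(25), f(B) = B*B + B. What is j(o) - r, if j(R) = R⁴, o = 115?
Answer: 349798325/2 ≈ 1.7490e+8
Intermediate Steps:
f(B) = B + B² (f(B) = B² + B = B + B²)
r = 2925/2 (r = (9*(25*(1 + 25)))/4 = (9*(25*26))/4 = (9*650)/4 = (¼)*5850 = 2925/2 ≈ 1462.5)
j(o) - r = 115⁴ - 1*2925/2 = 174900625 - 2925/2 = 349798325/2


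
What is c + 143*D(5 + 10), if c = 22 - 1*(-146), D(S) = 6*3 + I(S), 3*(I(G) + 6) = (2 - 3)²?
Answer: 5795/3 ≈ 1931.7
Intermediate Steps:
I(G) = -17/3 (I(G) = -6 + (2 - 3)²/3 = -6 + (⅓)*(-1)² = -6 + (⅓)*1 = -6 + ⅓ = -17/3)
D(S) = 37/3 (D(S) = 6*3 - 17/3 = 18 - 17/3 = 37/3)
c = 168 (c = 22 + 146 = 168)
c + 143*D(5 + 10) = 168 + 143*(37/3) = 168 + 5291/3 = 5795/3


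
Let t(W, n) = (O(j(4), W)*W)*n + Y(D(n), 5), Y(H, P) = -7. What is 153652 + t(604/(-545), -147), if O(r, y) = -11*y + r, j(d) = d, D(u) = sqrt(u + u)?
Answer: 46419871437/297025 ≈ 1.5628e+5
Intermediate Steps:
D(u) = sqrt(2)*sqrt(u) (D(u) = sqrt(2*u) = sqrt(2)*sqrt(u))
O(r, y) = r - 11*y
t(W, n) = -7 + W*n*(4 - 11*W) (t(W, n) = ((4 - 11*W)*W)*n - 7 = (W*(4 - 11*W))*n - 7 = W*n*(4 - 11*W) - 7 = -7 + W*n*(4 - 11*W))
153652 + t(604/(-545), -147) = 153652 + (-7 - 1*604/(-545)*(-147)*(-4 + 11*(604/(-545)))) = 153652 + (-7 - 1*604*(-1/545)*(-147)*(-4 + 11*(604*(-1/545)))) = 153652 + (-7 - 1*(-604/545)*(-147)*(-4 + 11*(-604/545))) = 153652 + (-7 - 1*(-604/545)*(-147)*(-4 - 6644/545)) = 153652 + (-7 - 1*(-604/545)*(-147)*(-8824/545)) = 153652 + (-7 + 783465312/297025) = 153652 + 781386137/297025 = 46419871437/297025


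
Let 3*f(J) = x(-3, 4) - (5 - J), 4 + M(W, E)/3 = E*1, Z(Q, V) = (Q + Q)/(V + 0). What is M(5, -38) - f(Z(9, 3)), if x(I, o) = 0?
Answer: -379/3 ≈ -126.33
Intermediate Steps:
Z(Q, V) = 2*Q/V (Z(Q, V) = (2*Q)/V = 2*Q/V)
M(W, E) = -12 + 3*E (M(W, E) = -12 + 3*(E*1) = -12 + 3*E)
f(J) = -5/3 + J/3 (f(J) = (0 - (5 - J))/3 = (0 + (-5 + J))/3 = (-5 + J)/3 = -5/3 + J/3)
M(5, -38) - f(Z(9, 3)) = (-12 + 3*(-38)) - (-5/3 + (2*9/3)/3) = (-12 - 114) - (-5/3 + (2*9*(1/3))/3) = -126 - (-5/3 + (1/3)*6) = -126 - (-5/3 + 2) = -126 - 1*1/3 = -126 - 1/3 = -379/3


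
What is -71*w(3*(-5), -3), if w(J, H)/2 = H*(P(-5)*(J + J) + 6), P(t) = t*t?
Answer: -316944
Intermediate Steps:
P(t) = t²
w(J, H) = 2*H*(6 + 50*J) (w(J, H) = 2*(H*((-5)²*(J + J) + 6)) = 2*(H*(25*(2*J) + 6)) = 2*(H*(50*J + 6)) = 2*(H*(6 + 50*J)) = 2*H*(6 + 50*J))
-71*w(3*(-5), -3) = -284*(-3)*(3 + 25*(3*(-5))) = -284*(-3)*(3 + 25*(-15)) = -284*(-3)*(3 - 375) = -284*(-3)*(-372) = -71*4464 = -316944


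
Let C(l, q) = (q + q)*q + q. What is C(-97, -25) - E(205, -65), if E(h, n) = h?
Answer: 1020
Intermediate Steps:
C(l, q) = q + 2*q² (C(l, q) = (2*q)*q + q = 2*q² + q = q + 2*q²)
C(-97, -25) - E(205, -65) = -25*(1 + 2*(-25)) - 1*205 = -25*(1 - 50) - 205 = -25*(-49) - 205 = 1225 - 205 = 1020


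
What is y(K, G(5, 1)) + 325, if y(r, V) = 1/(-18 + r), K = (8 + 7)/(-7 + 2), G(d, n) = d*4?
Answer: 6824/21 ≈ 324.95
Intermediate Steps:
G(d, n) = 4*d
K = -3 (K = 15/(-5) = 15*(-⅕) = -3)
y(K, G(5, 1)) + 325 = 1/(-18 - 3) + 325 = 1/(-21) + 325 = -1/21 + 325 = 6824/21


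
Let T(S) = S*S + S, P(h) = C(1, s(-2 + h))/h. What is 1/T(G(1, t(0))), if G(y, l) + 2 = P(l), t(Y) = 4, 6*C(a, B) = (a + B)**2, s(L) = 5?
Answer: -4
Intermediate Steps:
C(a, B) = (B + a)**2/6 (C(a, B) = (a + B)**2/6 = (B + a)**2/6)
P(h) = 6/h (P(h) = ((5 + 1)**2/6)/h = ((1/6)*6**2)/h = ((1/6)*36)/h = 6/h)
G(y, l) = -2 + 6/l
T(S) = S + S**2 (T(S) = S**2 + S = S + S**2)
1/T(G(1, t(0))) = 1/((-2 + 6/4)*(1 + (-2 + 6/4))) = 1/((-2 + 6*(1/4))*(1 + (-2 + 6*(1/4)))) = 1/((-2 + 3/2)*(1 + (-2 + 3/2))) = 1/(-(1 - 1/2)/2) = 1/(-1/2*1/2) = 1/(-1/4) = -4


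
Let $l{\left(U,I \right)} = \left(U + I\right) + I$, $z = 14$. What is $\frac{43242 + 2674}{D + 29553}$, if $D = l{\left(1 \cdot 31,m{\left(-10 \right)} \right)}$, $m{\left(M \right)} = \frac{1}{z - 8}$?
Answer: $\frac{137748}{88753} \approx 1.552$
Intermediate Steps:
$m{\left(M \right)} = \frac{1}{6}$ ($m{\left(M \right)} = \frac{1}{14 - 8} = \frac{1}{6}$)
$l{\left(U,I \right)} = U + 2 I$ ($l{\left(U,I \right)} = \left(I + U\right) + I = U + 2 I$)
$D = \frac{94}{3}$ ($D = 1 \cdot 31 + 2 \cdot \frac{1}{6} = 31 + \frac{1}{3} = \frac{94}{3} \approx 31.333$)
$\frac{43242 + 2674}{D + 29553} = \frac{43242 + 2674}{\frac{94}{3} + 29553} = \frac{45916}{\frac{88753}{3}} = 45916 \cdot \frac{3}{88753} = \frac{137748}{88753}$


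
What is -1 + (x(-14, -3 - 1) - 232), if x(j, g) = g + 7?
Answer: -230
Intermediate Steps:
x(j, g) = 7 + g
-1 + (x(-14, -3 - 1) - 232) = -1 + ((7 + (-3 - 1)) - 232) = -1 + ((7 - 4) - 232) = -1 + (3 - 232) = -1 - 229 = -230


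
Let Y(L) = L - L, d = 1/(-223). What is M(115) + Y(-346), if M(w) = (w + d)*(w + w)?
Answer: 5898120/223 ≈ 26449.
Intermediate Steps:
d = -1/223 ≈ -0.0044843
Y(L) = 0
M(w) = 2*w*(-1/223 + w) (M(w) = (w - 1/223)*(w + w) = (-1/223 + w)*(2*w) = 2*w*(-1/223 + w))
M(115) + Y(-346) = (2/223)*115*(-1 + 223*115) + 0 = (2/223)*115*(-1 + 25645) + 0 = (2/223)*115*25644 + 0 = 5898120/223 + 0 = 5898120/223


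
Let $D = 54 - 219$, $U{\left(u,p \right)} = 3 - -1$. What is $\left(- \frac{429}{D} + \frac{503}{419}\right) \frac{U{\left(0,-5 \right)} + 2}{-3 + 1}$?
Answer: $- \frac{23886}{2095} \approx -11.401$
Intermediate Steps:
$U{\left(u,p \right)} = 4$ ($U{\left(u,p \right)} = 3 + 1 = 4$)
$D = -165$
$\left(- \frac{429}{D} + \frac{503}{419}\right) \frac{U{\left(0,-5 \right)} + 2}{-3 + 1} = \left(- \frac{429}{-165} + \frac{503}{419}\right) \frac{4 + 2}{-3 + 1} = \left(\left(-429\right) \left(- \frac{1}{165}\right) + 503 \cdot \frac{1}{419}\right) \frac{6}{-2} = \left(\frac{13}{5} + \frac{503}{419}\right) 6 \left(- \frac{1}{2}\right) = \frac{7962}{2095} \left(-3\right) = - \frac{23886}{2095}$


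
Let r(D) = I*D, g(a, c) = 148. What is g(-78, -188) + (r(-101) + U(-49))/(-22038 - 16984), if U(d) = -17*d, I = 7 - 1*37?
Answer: 5771393/39022 ≈ 147.90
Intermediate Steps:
I = -30 (I = 7 - 37 = -30)
r(D) = -30*D
g(-78, -188) + (r(-101) + U(-49))/(-22038 - 16984) = 148 + (-30*(-101) - 17*(-49))/(-22038 - 16984) = 148 + (3030 + 833)/(-39022) = 148 + 3863*(-1/39022) = 148 - 3863/39022 = 5771393/39022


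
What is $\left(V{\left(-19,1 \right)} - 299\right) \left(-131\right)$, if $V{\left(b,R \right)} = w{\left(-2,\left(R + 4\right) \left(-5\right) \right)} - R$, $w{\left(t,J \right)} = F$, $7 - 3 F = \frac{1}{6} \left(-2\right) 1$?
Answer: $\frac{350818}{9} \approx 38980.0$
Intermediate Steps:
$F = \frac{22}{9}$ ($F = \frac{7}{3} - \frac{\frac{1}{6} \left(-2\right) 1}{3} = \frac{7}{3} - \frac{\left(- \frac{1}{3}\right) 1}{3} = \frac{7}{3} - - \frac{1}{9} = \frac{7}{3} + \frac{1}{9} = \frac{22}{9} \approx 2.4444$)
$w{\left(t,J \right)} = \frac{22}{9}$
$V{\left(b,R \right)} = \frac{22}{9} - R$
$\left(V{\left(-19,1 \right)} - 299\right) \left(-131\right) = \left(\left(\frac{22}{9} - 1\right) - 299\right) \left(-131\right) = \left(\frac{13}{9} - 299\right) \left(-131\right) = \left(- \frac{2678}{9}\right) \left(-131\right) = \frac{350818}{9}$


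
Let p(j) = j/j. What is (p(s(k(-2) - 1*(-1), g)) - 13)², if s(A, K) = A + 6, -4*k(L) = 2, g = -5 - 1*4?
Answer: 144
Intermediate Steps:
g = -9 (g = -5 - 4 = -9)
k(L) = -½ (k(L) = -¼*2 = -½)
s(A, K) = 6 + A
p(j) = 1
(p(s(k(-2) - 1*(-1), g)) - 13)² = (1 - 13)² = (-12)² = 144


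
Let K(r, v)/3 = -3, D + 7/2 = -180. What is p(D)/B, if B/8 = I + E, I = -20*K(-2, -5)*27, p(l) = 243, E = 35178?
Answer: 81/106768 ≈ 0.00075865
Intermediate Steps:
D = -367/2 (D = -7/2 - 180 = -367/2 ≈ -183.50)
K(r, v) = -9 (K(r, v) = 3*(-3) = -9)
I = 4860 (I = -20*(-9)*27 = 180*27 = 4860)
B = 320304 (B = 8*(4860 + 35178) = 8*40038 = 320304)
p(D)/B = 243/320304 = 243*(1/320304) = 81/106768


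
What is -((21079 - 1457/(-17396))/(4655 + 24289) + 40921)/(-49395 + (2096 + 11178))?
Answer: 20604492199645/18187278352704 ≈ 1.1329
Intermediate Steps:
-((21079 - 1457/(-17396))/(4655 + 24289) + 40921)/(-49395 + (2096 + 11178)) = -((21079 - 1457*(-1/17396))/28944 + 40921)/(-49395 + 13274) = -((21079 + 1457/17396)*(1/28944) + 40921)/(-36121) = -((366691741/17396)*(1/28944) + 40921)*(-1)/36121 = -(366691741/503509824 + 40921)*(-1)/36121 = -20604492199645*(-1)/(503509824*36121) = -1*(-20604492199645/18187278352704) = 20604492199645/18187278352704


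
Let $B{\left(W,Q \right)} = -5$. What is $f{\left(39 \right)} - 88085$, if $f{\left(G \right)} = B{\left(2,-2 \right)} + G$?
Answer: $-88051$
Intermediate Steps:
$f{\left(G \right)} = -5 + G$
$f{\left(39 \right)} - 88085 = \left(-5 + 39\right) - 88085 = 34 - 88085 = -88051$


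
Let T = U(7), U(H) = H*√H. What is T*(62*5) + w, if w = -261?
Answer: -261 + 2170*√7 ≈ 5480.3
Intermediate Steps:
U(H) = H^(3/2)
T = 7*√7 (T = 7^(3/2) = 7*√7 ≈ 18.520)
T*(62*5) + w = (7*√7)*(62*5) - 261 = (7*√7)*310 - 261 = 2170*√7 - 261 = -261 + 2170*√7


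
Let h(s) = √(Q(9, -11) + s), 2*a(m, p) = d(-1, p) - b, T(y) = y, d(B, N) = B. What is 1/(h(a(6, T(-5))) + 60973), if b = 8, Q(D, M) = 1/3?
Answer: 365838/22306240399 - 5*I*√6/22306240399 ≈ 1.6401e-5 - 5.4906e-10*I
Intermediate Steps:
Q(D, M) = ⅓
a(m, p) = -9/2 (a(m, p) = (-1 - 1*8)/2 = (-1 - 8)/2 = (½)*(-9) = -9/2)
h(s) = √(⅓ + s)
1/(h(a(6, T(-5))) + 60973) = 1/(√(3 + 9*(-9/2))/3 + 60973) = 1/(√(3 - 81/2)/3 + 60973) = 1/(√(-75/2)/3 + 60973) = 1/((5*I*√6/2)/3 + 60973) = 1/(5*I*√6/6 + 60973) = 1/(60973 + 5*I*√6/6)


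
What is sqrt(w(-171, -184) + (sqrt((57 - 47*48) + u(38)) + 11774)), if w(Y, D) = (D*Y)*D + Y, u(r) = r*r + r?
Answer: sqrt(-5777773 + I*sqrt(717)) ≈ 0.006 + 2403.7*I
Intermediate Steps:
u(r) = r + r**2 (u(r) = r**2 + r = r + r**2)
w(Y, D) = Y + Y*D**2 (w(Y, D) = Y*D**2 + Y = Y + Y*D**2)
sqrt(w(-171, -184) + (sqrt((57 - 47*48) + u(38)) + 11774)) = sqrt(-171*(1 + (-184)**2) + (sqrt((57 - 47*48) + 38*(1 + 38)) + 11774)) = sqrt(-171*(1 + 33856) + (sqrt((57 - 2256) + 38*39) + 11774)) = sqrt(-171*33857 + (sqrt(-2199 + 1482) + 11774)) = sqrt(-5789547 + (sqrt(-717) + 11774)) = sqrt(-5789547 + (I*sqrt(717) + 11774)) = sqrt(-5789547 + (11774 + I*sqrt(717))) = sqrt(-5777773 + I*sqrt(717))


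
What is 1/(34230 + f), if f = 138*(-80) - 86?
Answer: 1/23104 ≈ 4.3283e-5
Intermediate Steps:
f = -11126 (f = -11040 - 86 = -11126)
1/(34230 + f) = 1/(34230 - 11126) = 1/23104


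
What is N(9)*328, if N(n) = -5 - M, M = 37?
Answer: -13776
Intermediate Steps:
N(n) = -42 (N(n) = -5 - 1*37 = -5 - 37 = -42)
N(9)*328 = -42*328 = -13776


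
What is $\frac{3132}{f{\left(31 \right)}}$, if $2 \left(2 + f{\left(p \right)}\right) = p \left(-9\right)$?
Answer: $- \frac{6264}{283} \approx -22.134$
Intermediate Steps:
$f{\left(p \right)} = -2 - \frac{9 p}{2}$ ($f{\left(p \right)} = -2 + \frac{p \left(-9\right)}{2} = -2 + \frac{\left(-9\right) p}{2} = -2 - \frac{9 p}{2}$)
$\frac{3132}{f{\left(31 \right)}} = \frac{3132}{-2 - \frac{279}{2}} = \frac{3132}{- \frac{283}{2}} = 3132 \left(- \frac{2}{283}\right) = - \frac{6264}{283}$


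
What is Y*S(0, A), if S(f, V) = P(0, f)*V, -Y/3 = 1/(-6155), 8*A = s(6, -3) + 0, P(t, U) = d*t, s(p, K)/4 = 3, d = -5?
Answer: 0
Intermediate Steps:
s(p, K) = 12 (s(p, K) = 4*3 = 12)
P(t, U) = -5*t
A = 3/2 (A = (12 + 0)/8 = (⅛)*12 = 3/2 ≈ 1.5000)
Y = 3/6155 (Y = -3/(-6155) = -3*(-1/6155) = 3/6155 ≈ 0.00048741)
S(f, V) = 0 (S(f, V) = (-5*0)*V = 0*V = 0)
Y*S(0, A) = (3/6155)*0 = 0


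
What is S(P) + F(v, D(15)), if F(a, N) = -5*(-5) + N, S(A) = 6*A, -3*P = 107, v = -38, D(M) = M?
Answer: -174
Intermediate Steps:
P = -107/3 (P = -1/3*107 = -107/3 ≈ -35.667)
F(a, N) = 25 + N
S(P) + F(v, D(15)) = 6*(-107/3) + (25 + 15) = -214 + 40 = -174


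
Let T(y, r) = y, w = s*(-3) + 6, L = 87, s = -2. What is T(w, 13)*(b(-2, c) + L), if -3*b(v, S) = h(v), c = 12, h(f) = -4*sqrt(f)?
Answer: 1044 + 16*I*sqrt(2) ≈ 1044.0 + 22.627*I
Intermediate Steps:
b(v, S) = 4*sqrt(v)/3 (b(v, S) = -(-4)*sqrt(v)/3 = 4*sqrt(v)/3)
w = 12 (w = -2*(-3) + 6 = 6 + 6 = 12)
T(w, 13)*(b(-2, c) + L) = 12*(4*sqrt(-2)/3 + 87) = 12*(4*(I*sqrt(2))/3 + 87) = 12*(4*I*sqrt(2)/3 + 87) = 12*(87 + 4*I*sqrt(2)/3) = 1044 + 16*I*sqrt(2)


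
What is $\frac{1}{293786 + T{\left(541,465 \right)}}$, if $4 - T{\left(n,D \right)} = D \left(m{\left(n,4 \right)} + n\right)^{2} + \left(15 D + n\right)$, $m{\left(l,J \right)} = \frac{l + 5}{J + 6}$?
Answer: $- \frac{5}{823337642} \approx -6.0728 \cdot 10^{-9}$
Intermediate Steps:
$m{\left(l,J \right)} = \frac{5 + l}{6 + J}$
$T{\left(n,D \right)} = 4 - n - 15 D - D \left(\frac{1}{2} + \frac{11 n}{10}\right)^{2}$ ($T{\left(n,D \right)} = 4 - \left(D \left(\frac{5 + n}{6 + 4} + n\right)^{2} + \left(15 D + n\right)\right) = 4 - \left(D \left(\frac{5 + n}{10} + n\right)^{2} + \left(n + 15 D\right)\right) = 4 - \left(D \left(\left(\frac{1}{2} + \frac{n}{10}\right) + n\right)^{2} + \left(n + 15 D\right)\right) = 4 - \left(D \left(\frac{1}{2} + \frac{11 n}{10}\right)^{2} + \left(n + 15 D\right)\right) = 4 - \left(n + 15 D + D \left(\frac{1}{2} + \frac{11 n}{10}\right)^{2}\right) = 4 - n - 15 D - D \left(\frac{1}{2} + \frac{11 n}{10}\right)^{2}$)
$\frac{1}{293786 + T{\left(541,465 \right)}} = \frac{1}{293786 - \left(7512 + \frac{93 \left(5 + 11 \cdot 541\right)^{2}}{20}\right)} = \frac{1}{293786 - \left(7512 + \frac{93 \left(5 + 5951\right)^{2}}{20}\right)} = \frac{1}{293786 - \left(7512 + \frac{824769012}{5}\right)} = \frac{1}{293786 - \frac{824806572}{5}} = \frac{1}{- \frac{823337642}{5}} = - \frac{5}{823337642}$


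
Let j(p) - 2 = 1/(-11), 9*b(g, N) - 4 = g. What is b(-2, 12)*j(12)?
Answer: 14/33 ≈ 0.42424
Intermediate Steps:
b(g, N) = 4/9 + g/9
j(p) = 21/11 (j(p) = 2 + 1/(-11) = 2 - 1/11 = 21/11)
b(-2, 12)*j(12) = (4/9 + (⅑)*(-2))*(21/11) = (4/9 - 2/9)*(21/11) = (2/9)*(21/11) = 14/33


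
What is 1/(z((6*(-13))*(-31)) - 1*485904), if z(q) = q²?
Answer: 1/5360820 ≈ 1.8654e-7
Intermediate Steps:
1/(z((6*(-13))*(-31)) - 1*485904) = 1/(((6*(-13))*(-31))² - 1*485904) = 1/((-78*(-31))² - 485904) = 1/(2418² - 485904) = 1/(5846724 - 485904) = 1/5360820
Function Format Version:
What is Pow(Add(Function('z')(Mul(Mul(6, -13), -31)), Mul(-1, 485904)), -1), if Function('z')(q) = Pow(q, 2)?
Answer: Rational(1, 5360820) ≈ 1.8654e-7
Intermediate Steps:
Pow(Add(Function('z')(Mul(Mul(6, -13), -31)), Mul(-1, 485904)), -1) = Pow(Add(Pow(Mul(Mul(6, -13), -31), 2), Mul(-1, 485904)), -1) = Pow(Add(Pow(Mul(-78, -31), 2), -485904), -1) = Pow(Add(Pow(2418, 2), -485904), -1) = Pow(Add(5846724, -485904), -1) = Pow(5360820, -1) = Rational(1, 5360820)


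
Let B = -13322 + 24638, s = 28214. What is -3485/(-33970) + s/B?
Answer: 24946646/9610113 ≈ 2.5959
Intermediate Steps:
B = 11316
-3485/(-33970) + s/B = -3485/(-33970) + 28214/11316 = -3485*(-1/33970) + 28214*(1/11316) = 697/6794 + 14107/5658 = 24946646/9610113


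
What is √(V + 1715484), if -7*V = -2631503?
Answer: √2091413 ≈ 1446.2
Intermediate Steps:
V = 375929 (V = -⅐*(-2631503) = 375929)
√(V + 1715484) = √(375929 + 1715484) = √2091413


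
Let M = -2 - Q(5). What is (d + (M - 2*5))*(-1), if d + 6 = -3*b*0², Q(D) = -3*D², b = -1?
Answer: -57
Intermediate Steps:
M = 73 (M = -2 - (-3)*5² = -2 - (-3)*25 = -2 - 1*(-75) = -2 + 75 = 73)
d = -6 (d = -6 - 3*(-1)*0² = -6 + 3*0 = -6 + 0 = -6)
(d + (M - 2*5))*(-1) = (-6 + (73 - 2*5))*(-1) = (-6 + (73 - 10))*(-1) = (-6 + 63)*(-1) = 57*(-1) = -57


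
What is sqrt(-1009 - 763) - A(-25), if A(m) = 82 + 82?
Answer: -164 + 2*I*sqrt(443) ≈ -164.0 + 42.095*I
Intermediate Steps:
A(m) = 164
sqrt(-1009 - 763) - A(-25) = sqrt(-1009 - 763) - 1*164 = sqrt(-1772) - 164 = 2*I*sqrt(443) - 164 = -164 + 2*I*sqrt(443)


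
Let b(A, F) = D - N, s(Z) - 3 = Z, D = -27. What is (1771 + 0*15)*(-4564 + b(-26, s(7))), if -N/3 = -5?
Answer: -8157226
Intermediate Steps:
N = 15 (N = -3*(-5) = 15)
s(Z) = 3 + Z
b(A, F) = -42 (b(A, F) = -27 - 1*15 = -27 - 15 = -42)
(1771 + 0*15)*(-4564 + b(-26, s(7))) = (1771 + 0*15)*(-4564 - 42) = (1771 + 0)*(-4606) = 1771*(-4606) = -8157226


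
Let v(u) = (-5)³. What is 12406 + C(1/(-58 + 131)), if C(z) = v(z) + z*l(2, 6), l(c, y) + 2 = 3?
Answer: 896514/73 ≈ 12281.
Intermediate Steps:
l(c, y) = 1 (l(c, y) = -2 + 3 = 1)
v(u) = -125
C(z) = -125 + z (C(z) = -125 + z*1 = -125 + z)
12406 + C(1/(-58 + 131)) = 12406 + (-125 + 1/(-58 + 131)) = 12406 + (-125 + 1/73) = 12406 - 9124/73 = 896514/73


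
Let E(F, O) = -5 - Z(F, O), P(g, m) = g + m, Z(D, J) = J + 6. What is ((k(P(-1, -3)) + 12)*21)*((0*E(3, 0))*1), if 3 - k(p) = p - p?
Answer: 0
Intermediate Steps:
Z(D, J) = 6 + J
k(p) = 3 (k(p) = 3 - (p - p) = 3 - 1*0 = 3 + 0 = 3)
E(F, O) = -11 - O (E(F, O) = -5 - (6 + O) = -5 + (-6 - O) = -11 - O)
((k(P(-1, -3)) + 12)*21)*((0*E(3, 0))*1) = ((3 + 12)*21)*((0*(-11 - 1*0))*1) = (15*21)*((0*(-11 + 0))*1) = 315*((0*(-11))*1) = 315*(0*1) = 315*0 = 0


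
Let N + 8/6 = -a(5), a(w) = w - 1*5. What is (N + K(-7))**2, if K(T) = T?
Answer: 625/9 ≈ 69.444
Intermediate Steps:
a(w) = -5 + w (a(w) = w - 5 = -5 + w)
N = -4/3 (N = -4/3 - (-5 + 5) = -4/3 - 1*0 = -4/3 + 0 = -4/3 ≈ -1.3333)
(N + K(-7))**2 = (-4/3 - 7)**2 = (-25/3)**2 = 625/9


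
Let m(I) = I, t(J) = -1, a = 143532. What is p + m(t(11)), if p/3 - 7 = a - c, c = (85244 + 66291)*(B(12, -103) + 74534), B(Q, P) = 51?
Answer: -33906283309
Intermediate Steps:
c = 11302237975 (c = (85244 + 66291)*(51 + 74534) = 151535*74585 = 11302237975)
p = -33906283308 (p = 21 + 3*(143532 - 1*11302237975) = 21 + 3*(143532 - 11302237975) = 21 + 3*(-11302094443) = 21 - 33906283329 = -33906283308)
p + m(t(11)) = -33906283308 - 1 = -33906283309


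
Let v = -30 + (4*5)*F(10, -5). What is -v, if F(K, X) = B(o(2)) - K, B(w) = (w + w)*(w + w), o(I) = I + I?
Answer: -1050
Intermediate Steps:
o(I) = 2*I
B(w) = 4*w**2 (B(w) = (2*w)*(2*w) = 4*w**2)
F(K, X) = 64 - K (F(K, X) = 4*(2*2)**2 - K = 4*4**2 - K = 4*16 - K = 64 - K)
v = 1050 (v = -30 + (4*5)*(64 - 1*10) = -30 + 20*(64 - 10) = -30 + 20*54 = -30 + 1080 = 1050)
-v = -1*1050 = -1050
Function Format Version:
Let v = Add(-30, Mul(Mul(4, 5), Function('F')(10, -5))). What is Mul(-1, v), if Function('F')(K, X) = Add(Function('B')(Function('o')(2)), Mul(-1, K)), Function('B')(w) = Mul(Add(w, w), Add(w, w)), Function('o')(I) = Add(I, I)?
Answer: -1050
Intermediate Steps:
Function('o')(I) = Mul(2, I)
Function('B')(w) = Mul(4, Pow(w, 2)) (Function('B')(w) = Mul(Mul(2, w), Mul(2, w)) = Mul(4, Pow(w, 2)))
Function('F')(K, X) = Add(64, Mul(-1, K)) (Function('F')(K, X) = Add(Mul(4, Pow(Mul(2, 2), 2)), Mul(-1, K)) = Add(Mul(4, Pow(4, 2)), Mul(-1, K)) = Add(Mul(4, 16), Mul(-1, K)) = Add(64, Mul(-1, K)))
v = 1050 (v = Add(-30, Mul(Mul(4, 5), Add(64, Mul(-1, 10)))) = Add(-30, Mul(20, Add(64, -10))) = Add(-30, Mul(20, 54)) = Add(-30, 1080) = 1050)
Mul(-1, v) = Mul(-1, 1050) = -1050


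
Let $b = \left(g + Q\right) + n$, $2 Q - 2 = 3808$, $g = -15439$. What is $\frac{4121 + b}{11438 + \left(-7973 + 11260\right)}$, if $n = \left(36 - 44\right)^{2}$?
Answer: $- \frac{9349}{14725} \approx -0.63491$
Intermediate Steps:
$Q = 1905$ ($Q = 1 + \frac{1}{2} \cdot 3808 = 1 + 1904 = 1905$)
$n = 64$ ($n = \left(-8\right)^{2} = 64$)
$b = -13470$ ($b = \left(-15439 + 1905\right) + 64 = -13534 + 64 = -13470$)
$\frac{4121 + b}{11438 + \left(-7973 + 11260\right)} = \frac{4121 - 13470}{11438 + \left(-7973 + 11260\right)} = - \frac{9349}{11438 + 3287} = - \frac{9349}{14725}$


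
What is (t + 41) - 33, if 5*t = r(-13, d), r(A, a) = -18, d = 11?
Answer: 22/5 ≈ 4.4000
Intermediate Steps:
t = -18/5 (t = (1/5)*(-18) = -18/5 ≈ -3.6000)
(t + 41) - 33 = (-18/5 + 41) - 33 = 187/5 - 33 = 22/5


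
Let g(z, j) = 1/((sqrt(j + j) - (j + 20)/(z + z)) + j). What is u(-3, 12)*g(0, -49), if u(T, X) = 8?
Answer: 0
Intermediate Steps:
g(z, j) = 1/(j + sqrt(2)*sqrt(j) - (20 + j)/(2*z)) (g(z, j) = 1/((sqrt(2*j) - (20 + j)/(2*z)) + j) = 1/((sqrt(2)*sqrt(j) - (20 + j)*1/(2*z)) + j) = 1/((sqrt(2)*sqrt(j) - (20 + j)/(2*z)) + j) = 1/(j + sqrt(2)*sqrt(j) - (20 + j)/(2*z)))
u(-3, 12)*g(0, -49) = 8*(2*0/(-20 - 1*(-49) + 2*(-49)*0 + 2*0*sqrt(2)*sqrt(-49))) = 8*(2*0/(-20 + 49 + 0 + 2*0*sqrt(2)*(7*I))) = 8*(2*0/(-20 + 49 + 0 + 0)) = 8*(2*0/29) = 8*(2*0*(1/29)) = 8*0 = 0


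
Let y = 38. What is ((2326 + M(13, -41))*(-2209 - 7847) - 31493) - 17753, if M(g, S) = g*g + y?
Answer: -25521094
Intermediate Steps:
M(g, S) = 38 + g**2 (M(g, S) = g*g + 38 = g**2 + 38 = 38 + g**2)
((2326 + M(13, -41))*(-2209 - 7847) - 31493) - 17753 = ((2326 + (38 + 13**2))*(-2209 - 7847) - 31493) - 17753 = ((2326 + (38 + 169))*(-10056) - 31493) - 17753 = ((2326 + 207)*(-10056) - 31493) - 17753 = (2533*(-10056) - 31493) - 17753 = (-25471848 - 31493) - 17753 = -25503341 - 17753 = -25521094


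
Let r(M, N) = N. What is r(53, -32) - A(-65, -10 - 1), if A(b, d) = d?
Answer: -21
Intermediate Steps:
r(53, -32) - A(-65, -10 - 1) = -32 - (-10 - 1) = -32 - 1*(-11) = -32 + 11 = -21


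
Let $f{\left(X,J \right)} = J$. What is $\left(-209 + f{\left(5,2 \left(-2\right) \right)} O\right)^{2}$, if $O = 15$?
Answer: $72361$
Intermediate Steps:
$\left(-209 + f{\left(5,2 \left(-2\right) \right)} O\right)^{2} = \left(-209 + 2 \left(-2\right) 15\right)^{2} = \left(-209 - 60\right)^{2} = \left(-269\right)^{2} = 72361$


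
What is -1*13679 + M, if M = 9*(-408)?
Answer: -17351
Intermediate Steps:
M = -3672
-1*13679 + M = -1*13679 - 3672 = -13679 - 3672 = -17351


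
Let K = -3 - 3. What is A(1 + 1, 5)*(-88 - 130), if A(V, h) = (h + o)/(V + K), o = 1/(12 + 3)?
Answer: 4142/15 ≈ 276.13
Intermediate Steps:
o = 1/15 ≈ 0.066667
K = -6
A(V, h) = (1/15 + h)/(-6 + V) (A(V, h) = (h + 1/15)/(V - 6) = (1/15 + h)/(-6 + V))
A(1 + 1, 5)*(-88 - 130) = ((1/15 + 5)/(-6 + (1 + 1)))*(-88 - 130) = ((76/15)/(-6 + 2))*(-218) = ((76/15)/(-4))*(-218) = -1/4*76/15*(-218) = -19/15*(-218) = 4142/15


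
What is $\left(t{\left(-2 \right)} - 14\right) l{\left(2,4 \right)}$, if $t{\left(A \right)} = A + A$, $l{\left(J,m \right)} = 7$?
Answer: $-126$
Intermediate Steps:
$t{\left(A \right)} = 2 A$
$\left(t{\left(-2 \right)} - 14\right) l{\left(2,4 \right)} = \left(2 \left(-2\right) - 14\right) 7 = \left(-4 - 14\right) 7 = \left(-18\right) 7 = -126$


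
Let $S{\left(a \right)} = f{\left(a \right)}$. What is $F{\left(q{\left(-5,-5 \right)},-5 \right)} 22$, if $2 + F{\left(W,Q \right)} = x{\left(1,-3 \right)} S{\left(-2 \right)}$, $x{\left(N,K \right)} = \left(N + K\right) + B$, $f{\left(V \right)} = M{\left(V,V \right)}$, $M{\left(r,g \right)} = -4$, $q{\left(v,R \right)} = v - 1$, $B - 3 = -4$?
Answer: $220$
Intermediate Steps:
$B = -1$ ($B = 3 - 4 = -1$)
$q{\left(v,R \right)} = -1 + v$ ($q{\left(v,R \right)} = v - 1 = -1 + v$)
$f{\left(V \right)} = -4$
$S{\left(a \right)} = -4$
$x{\left(N,K \right)} = -1 + K + N$ ($x{\left(N,K \right)} = \left(N + K\right) - 1 = \left(K + N\right) - 1 = -1 + K + N$)
$F{\left(W,Q \right)} = 10$ ($F{\left(W,Q \right)} = -2 + \left(-1 - 3 + 1\right) \left(-4\right) = -2 - -12 = -2 + 12 = 10$)
$F{\left(q{\left(-5,-5 \right)},-5 \right)} 22 = 10 \cdot 22 = 220$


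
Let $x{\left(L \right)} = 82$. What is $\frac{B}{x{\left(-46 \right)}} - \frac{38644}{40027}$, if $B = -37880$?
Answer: $- \frac{759695784}{1641107} \approx -462.92$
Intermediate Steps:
$\frac{B}{x{\left(-46 \right)}} - \frac{38644}{40027} = - \frac{37880}{82} - \frac{38644}{40027} = \left(-37880\right) \frac{1}{82} - \frac{38644}{40027} = - \frac{18940}{41} - \frac{38644}{40027} = - \frac{759695784}{1641107}$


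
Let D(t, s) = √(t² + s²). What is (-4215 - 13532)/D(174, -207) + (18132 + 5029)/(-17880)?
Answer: -23161/17880 - 17747*√13/975 ≈ -66.924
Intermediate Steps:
D(t, s) = √(s² + t²)
(-4215 - 13532)/D(174, -207) + (18132 + 5029)/(-17880) = (-4215 - 13532)/(√((-207)² + 174²)) + (18132 + 5029)/(-17880) = -17747/√(42849 + 30276) + 23161*(-1/17880) = -17747*√13/975 - 23161/17880 = -23161/17880 - 17747*√13/975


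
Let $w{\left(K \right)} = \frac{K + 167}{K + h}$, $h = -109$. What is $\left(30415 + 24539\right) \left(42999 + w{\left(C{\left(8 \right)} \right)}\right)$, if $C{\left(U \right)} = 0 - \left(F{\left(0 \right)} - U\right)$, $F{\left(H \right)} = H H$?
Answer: $\frac{238650054696}{101} \approx 2.3629 \cdot 10^{9}$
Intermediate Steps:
$F{\left(H \right)} = H^{2}$
$C{\left(U \right)} = U$ ($C{\left(U \right)} = 0 - \left(0^{2} - U\right) = 0 - \left(0 - U\right) = 0 - - U = 0 + U = U$)
$w{\left(K \right)} = \frac{167 + K}{-109 + K}$ ($w{\left(K \right)} = \frac{K + 167}{K - 109} = \frac{167 + K}{-109 + K}$)
$\left(30415 + 24539\right) \left(42999 + w{\left(C{\left(8 \right)} \right)}\right) = \left(30415 + 24539\right) \left(42999 + \frac{167 + 8}{-109 + 8}\right) = 54954 \left(42999 + \frac{1}{-101} \cdot 175\right) = 54954 \left(42999 - \frac{175}{101}\right) = 54954 \cdot \frac{4342724}{101} = \frac{238650054696}{101}$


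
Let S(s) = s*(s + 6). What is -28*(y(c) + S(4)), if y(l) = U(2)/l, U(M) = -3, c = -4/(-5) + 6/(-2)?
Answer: -12740/11 ≈ -1158.2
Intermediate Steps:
S(s) = s*(6 + s)
c = -11/5 (c = -4*(-1/5) + 6*(-1/2) = 4/5 - 3 = -11/5 ≈ -2.2000)
y(l) = -3/l
-28*(y(c) + S(4)) = -28*(-3/(-11/5) + 4*(6 + 4)) = -28*(-3*(-5/11) + 4*10) = -28*(15/11 + 40) = -28*455/11 = -12740/11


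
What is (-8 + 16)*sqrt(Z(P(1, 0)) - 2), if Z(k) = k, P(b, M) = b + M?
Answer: 8*I ≈ 8.0*I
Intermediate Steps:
P(b, M) = M + b
(-8 + 16)*sqrt(Z(P(1, 0)) - 2) = (-8 + 16)*sqrt((0 + 1) - 2) = 8*sqrt(1 - 2) = 8*sqrt(-1) = 8*I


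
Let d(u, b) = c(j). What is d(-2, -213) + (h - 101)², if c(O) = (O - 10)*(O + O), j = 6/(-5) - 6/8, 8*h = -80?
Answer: 2473521/200 ≈ 12368.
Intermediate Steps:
h = -10 (h = (⅛)*(-80) = -10)
j = -39/20 (j = 6*(-⅕) - 6*⅛ = -6/5 - ¾ = -39/20 ≈ -1.9500)
c(O) = 2*O*(-10 + O) (c(O) = (-10 + O)*(2*O) = 2*O*(-10 + O))
d(u, b) = 9321/200 (d(u, b) = 2*(-39/20)*(-10 - 39/20) = 2*(-39/20)*(-239/20) = 9321/200)
d(-2, -213) + (h - 101)² = 9321/200 + (-10 - 101)² = 9321/200 + (-111)² = 9321/200 + 12321 = 2473521/200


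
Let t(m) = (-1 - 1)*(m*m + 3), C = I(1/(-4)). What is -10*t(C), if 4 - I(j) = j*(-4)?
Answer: 240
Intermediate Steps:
I(j) = 4 + 4*j (I(j) = 4 - j*(-4) = 4 - (-4)*j = 4 + 4*j)
C = 3 (C = 4 + 4/(-4) = 4 + 4*(-1/4) = 4 - 1 = 3)
t(m) = -6 - 2*m**2 (t(m) = -2*(m**2 + 3) = -2*(3 + m**2) = -6 - 2*m**2)
-10*t(C) = -10*(-6 - 2*3**2) = -10*(-6 - 2*9) = -10*(-6 - 18) = -10*(-24) = 240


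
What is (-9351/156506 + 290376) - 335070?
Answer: -6994888515/156506 ≈ -44694.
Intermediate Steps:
(-9351/156506 + 290376) - 335070 = 45445576905/156506 - 335070 = -6994888515/156506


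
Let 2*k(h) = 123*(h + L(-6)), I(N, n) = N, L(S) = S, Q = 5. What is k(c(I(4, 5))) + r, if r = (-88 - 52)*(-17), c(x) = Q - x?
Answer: 4145/2 ≈ 2072.5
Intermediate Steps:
c(x) = 5 - x
k(h) = -369 + 123*h/2 (k(h) = (123*(h - 6))/2 = (123*(-6 + h))/2 = (-738 + 123*h)/2 = -369 + 123*h/2)
r = 2380 (r = -140*(-17) = 2380)
k(c(I(4, 5))) + r = (-369 + 123*(5 - 1*4)/2) + 2380 = (-369 + 123*(5 - 4)/2) + 2380 = (-369 + (123/2)*1) + 2380 = (-369 + 123/2) + 2380 = -615/2 + 2380 = 4145/2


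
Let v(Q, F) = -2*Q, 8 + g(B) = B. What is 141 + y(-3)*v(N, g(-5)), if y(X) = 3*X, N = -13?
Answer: -93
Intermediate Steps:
g(B) = -8 + B
141 + y(-3)*v(N, g(-5)) = 141 + (3*(-3))*(-2*(-13)) = 141 - 9*26 = 141 - 234 = -93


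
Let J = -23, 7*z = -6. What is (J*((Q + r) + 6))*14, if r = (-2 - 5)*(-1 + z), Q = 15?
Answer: -10948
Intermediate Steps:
z = -6/7 (z = (1/7)*(-6) = -6/7 ≈ -0.85714)
r = 13 (r = (-2 - 5)*(-1 - 6/7) = -7*(-13/7) = 13)
(J*((Q + r) + 6))*14 = -23*((15 + 13) + 6)*14 = -23*(28 + 6)*14 = -23*34*14 = -782*14 = -10948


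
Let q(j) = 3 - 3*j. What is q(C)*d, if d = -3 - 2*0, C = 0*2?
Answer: -9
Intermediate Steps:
C = 0
d = -3 (d = -3 + 0 = -3)
q(C)*d = (3 - 3*0)*(-3) = (3 + 0)*(-3) = 3*(-3) = -9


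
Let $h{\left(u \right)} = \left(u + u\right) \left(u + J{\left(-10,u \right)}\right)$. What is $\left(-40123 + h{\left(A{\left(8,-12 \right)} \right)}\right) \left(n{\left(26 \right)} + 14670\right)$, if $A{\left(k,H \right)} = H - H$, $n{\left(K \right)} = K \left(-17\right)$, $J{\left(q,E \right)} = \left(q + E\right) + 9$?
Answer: $-570870044$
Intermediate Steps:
$J{\left(q,E \right)} = 9 + E + q$ ($J{\left(q,E \right)} = \left(E + q\right) + 9 = 9 + E + q$)
$n{\left(K \right)} = - 17 K$
$A{\left(k,H \right)} = 0$
$h{\left(u \right)} = 2 u \left(-1 + 2 u\right)$ ($h{\left(u \right)} = \left(u + u\right) \left(u + \left(9 + u - 10\right)\right) = 2 u \left(u + \left(-1 + u\right)\right) = 2 u \left(-1 + 2 u\right)$)
$\left(-40123 + h{\left(A{\left(8,-12 \right)} \right)}\right) \left(n{\left(26 \right)} + 14670\right) = \left(-40123 + 2 \cdot 0 \left(-1 + 2 \cdot 0\right)\right) \left(\left(-17\right) 26 + 14670\right) = \left(-40123 + 2 \cdot 0 \left(-1 + 0\right)\right) \left(-442 + 14670\right) = \left(-40123 + 2 \cdot 0 \left(-1\right)\right) 14228 = \left(-40123 + 0\right) 14228 = \left(-40123\right) 14228 = -570870044$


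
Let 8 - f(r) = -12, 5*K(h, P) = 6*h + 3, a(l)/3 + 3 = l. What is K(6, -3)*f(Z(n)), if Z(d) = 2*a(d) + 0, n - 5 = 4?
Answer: 156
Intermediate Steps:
a(l) = -9 + 3*l
K(h, P) = ⅗ + 6*h/5 (K(h, P) = (6*h + 3)/5 = (3 + 6*h)/5 = ⅗ + 6*h/5)
n = 9 (n = 5 + 4 = 9)
Z(d) = -18 + 6*d (Z(d) = 2*(-9 + 3*d) + 0 = (-18 + 6*d) + 0 = -18 + 6*d)
f(r) = 20 (f(r) = 8 - 1*(-12) = 8 + 12 = 20)
K(6, -3)*f(Z(n)) = (⅗ + (6/5)*6)*20 = (⅗ + 36/5)*20 = (39/5)*20 = 156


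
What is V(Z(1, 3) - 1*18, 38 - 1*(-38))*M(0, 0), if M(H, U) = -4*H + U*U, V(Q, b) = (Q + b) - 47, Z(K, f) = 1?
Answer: 0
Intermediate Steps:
V(Q, b) = -47 + Q + b
M(H, U) = U² - 4*H (M(H, U) = -4*H + U² = U² - 4*H)
V(Z(1, 3) - 1*18, 38 - 1*(-38))*M(0, 0) = (-47 + (1 - 1*18) + (38 - 1*(-38)))*(0² - 4*0) = (-47 + (1 - 18) + (38 + 38))*(0 + 0) = (-47 - 17 + 76)*0 = 12*0 = 0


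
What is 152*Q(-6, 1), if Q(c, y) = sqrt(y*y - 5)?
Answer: 304*I ≈ 304.0*I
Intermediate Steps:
Q(c, y) = sqrt(-5 + y**2) (Q(c, y) = sqrt(y**2 - 5) = sqrt(-5 + y**2))
152*Q(-6, 1) = 152*sqrt(-5 + 1**2) = 152*sqrt(-5 + 1) = 152*sqrt(-4) = 152*(2*I) = 304*I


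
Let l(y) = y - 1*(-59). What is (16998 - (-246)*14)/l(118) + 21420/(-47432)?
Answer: 11497781/99946 ≈ 115.04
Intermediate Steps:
l(y) = 59 + y (l(y) = y + 59 = 59 + y)
(16998 - (-246)*14)/l(118) + 21420/(-47432) = (16998 - (-246)*14)/(59 + 118) + 21420/(-47432) = (16998 - 1*(-3444))/177 + 21420*(-1/47432) = (16998 + 3444)*(1/177) - 765/1694 = 20442*(1/177) - 765/1694 = 6814/59 - 765/1694 = 11497781/99946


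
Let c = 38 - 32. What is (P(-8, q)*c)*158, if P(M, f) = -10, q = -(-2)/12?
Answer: -9480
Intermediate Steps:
q = ⅙ (q = -(-2)/12 = -1*(-⅙) = ⅙ ≈ 0.16667)
c = 6
(P(-8, q)*c)*158 = -10*6*158 = -60*158 = -9480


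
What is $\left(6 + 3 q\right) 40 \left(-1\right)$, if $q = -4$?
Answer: $240$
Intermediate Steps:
$\left(6 + 3 q\right) 40 \left(-1\right) = \left(6 + 3 \left(-4\right)\right) 40 \left(-1\right) = \left(6 - 12\right) 40 \left(-1\right) = \left(-6\right) 40 \left(-1\right) = \left(-240\right) \left(-1\right) = 240$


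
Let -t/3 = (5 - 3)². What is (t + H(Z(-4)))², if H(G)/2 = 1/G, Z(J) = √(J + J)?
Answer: (24 + I*√2)²/4 ≈ 143.5 + 16.971*I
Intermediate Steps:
t = -12 (t = -3*(5 - 3)² = -3*2² = -3*4 = -12)
Z(J) = √2*√J (Z(J) = √(2*J) = √2*√J)
H(G) = 2/G
(t + H(Z(-4)))² = (-12 + 2/((√2*√(-4))))² = (-12 + 2/((√2*(2*I))))² = (-12 + 2/((2*I*√2)))² = (-12 + 2*(-I*√2/4))² = (-12 - I*√2/2)²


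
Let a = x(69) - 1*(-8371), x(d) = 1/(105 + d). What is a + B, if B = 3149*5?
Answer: 4196185/174 ≈ 24116.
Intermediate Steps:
a = 1456555/174 (a = 1/(105 + 69) - 1*(-8371) = 1/174 + 8371 = 1456555/174 ≈ 8371.0)
B = 15745
a + B = 1456555/174 + 15745 = 4196185/174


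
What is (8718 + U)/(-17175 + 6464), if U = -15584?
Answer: 6866/10711 ≈ 0.64102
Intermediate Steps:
(8718 + U)/(-17175 + 6464) = (8718 - 15584)/(-17175 + 6464) = -6866/(-10711) = -6866*(-1/10711) = 6866/10711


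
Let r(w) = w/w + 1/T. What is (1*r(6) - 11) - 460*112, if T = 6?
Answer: -309179/6 ≈ -51530.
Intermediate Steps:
r(w) = 7/6 (r(w) = w/w + 1/6 = 1 + 1*(⅙) = 1 + ⅙ = 7/6)
(1*r(6) - 11) - 460*112 = (1*(7/6) - 11) - 460*112 = (7/6 - 11) - 51520 = -59/6 - 51520 = -309179/6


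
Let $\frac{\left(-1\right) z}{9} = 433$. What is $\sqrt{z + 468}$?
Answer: $3 i \sqrt{381} \approx 58.558 i$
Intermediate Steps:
$z = -3897$ ($z = \left(-9\right) 433 = -3897$)
$\sqrt{z + 468} = \sqrt{-3897 + 468} = \sqrt{-3429} = 3 i \sqrt{381}$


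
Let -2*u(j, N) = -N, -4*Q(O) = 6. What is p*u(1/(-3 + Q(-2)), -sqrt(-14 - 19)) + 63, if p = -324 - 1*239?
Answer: 63 + 563*I*sqrt(33)/2 ≈ 63.0 + 1617.1*I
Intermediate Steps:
Q(O) = -3/2 (Q(O) = -1/4*6 = -3/2)
p = -563 (p = -324 - 239 = -563)
u(j, N) = N/2 (u(j, N) = -(-1)*N/2 = N/2)
p*u(1/(-3 + Q(-2)), -sqrt(-14 - 19)) + 63 = -563*(-sqrt(-14 - 19))/2 + 63 = -563*(-sqrt(-33))/2 + 63 = -563*(-I*sqrt(33))/2 + 63 = -(-563)*I*sqrt(33)/2 + 63 = 563*I*sqrt(33)/2 + 63 = 63 + 563*I*sqrt(33)/2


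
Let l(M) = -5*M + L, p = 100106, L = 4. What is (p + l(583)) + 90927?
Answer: 188122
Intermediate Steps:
l(M) = 4 - 5*M (l(M) = -5*M + 4 = 4 - 5*M)
(p + l(583)) + 90927 = (100106 + (4 - 5*583)) + 90927 = (100106 + (4 - 2915)) + 90927 = (100106 - 2911) + 90927 = 97195 + 90927 = 188122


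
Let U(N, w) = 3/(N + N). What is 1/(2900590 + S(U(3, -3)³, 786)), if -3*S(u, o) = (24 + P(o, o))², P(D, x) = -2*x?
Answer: 1/2101822 ≈ 4.7578e-7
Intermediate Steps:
U(N, w) = 3/(2*N) (U(N, w) = 3/((2*N)) = 3*(1/(2*N)) = 3/(2*N))
S(u, o) = -(24 - 2*o)²/3
1/(2900590 + S(U(3, -3)³, 786)) = 1/(2900590 - 4*(-12 + 786)²/3) = 1/(2900590 - 4/3*774²) = 1/(2900590 - 4/3*599076) = 1/(2900590 - 798768) = 1/2101822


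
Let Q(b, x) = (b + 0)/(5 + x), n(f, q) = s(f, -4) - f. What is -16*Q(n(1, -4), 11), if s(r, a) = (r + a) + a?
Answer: 8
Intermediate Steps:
s(r, a) = r + 2*a (s(r, a) = (a + r) + a = r + 2*a)
n(f, q) = -8 (n(f, q) = (f + 2*(-4)) - f = (f - 8) - f = (-8 + f) - f = -8)
Q(b, x) = b/(5 + x)
-16*Q(n(1, -4), 11) = -(-128)/(5 + 11) = -(-128)/16 = -16*(-½) = 8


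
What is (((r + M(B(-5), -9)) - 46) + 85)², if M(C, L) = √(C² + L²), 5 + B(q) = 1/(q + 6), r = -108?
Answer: (69 - √97)² ≈ 3498.9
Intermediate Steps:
B(q) = -5 + 1/(6 + q) (B(q) = -5 + 1/(q + 6) = -5 + 1/(6 + q))
(((r + M(B(-5), -9)) - 46) + 85)² = (((-108 + √(((-29 - 5*(-5))/(6 - 5))² + (-9)²)) - 46) + 85)² = (((-108 + √(((-29 + 25)/1)² + 81)) - 46) + 85)² = (((-108 + √((1*(-4))² + 81)) - 46) + 85)² = (((-108 + √((-4)² + 81)) - 46) + 85)² = (((-108 + √(16 + 81)) - 46) + 85)² = (((-108 + √97) - 46) + 85)² = ((-154 + √97) + 85)² = (-69 + √97)²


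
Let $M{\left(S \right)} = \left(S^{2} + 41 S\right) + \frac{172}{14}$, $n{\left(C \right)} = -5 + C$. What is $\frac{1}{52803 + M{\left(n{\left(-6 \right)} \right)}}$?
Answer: $\frac{7}{367397} \approx 1.9053 \cdot 10^{-5}$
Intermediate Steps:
$M{\left(S \right)} = \frac{86}{7} + S^{2} + 41 S$ ($M{\left(S \right)} = \left(S^{2} + 41 S\right) + 172 \cdot \frac{1}{14} = \left(S^{2} + 41 S\right) + \frac{86}{7} = \frac{86}{7} + S^{2} + 41 S$)
$\frac{1}{52803 + M{\left(n{\left(-6 \right)} \right)}} = \frac{1}{52803 + \left(\frac{86}{7} + \left(-5 - 6\right)^{2} + 41 \left(-5 - 6\right)\right)} = \frac{1}{52803 + \left(\frac{86}{7} + \left(-11\right)^{2} + 41 \left(-11\right)\right)} = \frac{1}{52803 + \left(\frac{86}{7} + 121 - 451\right)} = \frac{1}{52803 - \frac{2224}{7}} = \frac{1}{\frac{367397}{7}} = \frac{7}{367397}$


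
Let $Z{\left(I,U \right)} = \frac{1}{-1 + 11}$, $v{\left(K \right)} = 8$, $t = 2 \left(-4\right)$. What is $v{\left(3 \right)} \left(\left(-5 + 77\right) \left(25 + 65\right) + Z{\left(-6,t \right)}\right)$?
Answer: $\frac{259204}{5} \approx 51841.0$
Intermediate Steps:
$t = -8$
$Z{\left(I,U \right)} = \frac{1}{10}$
$v{\left(3 \right)} \left(\left(-5 + 77\right) \left(25 + 65\right) + Z{\left(-6,t \right)}\right) = 8 \left(\left(-5 + 77\right) \left(25 + 65\right) + \frac{1}{10}\right) = 8 \left(72 \cdot 90 + \frac{1}{10}\right) = 8 \left(6480 + \frac{1}{10}\right) = 8 \cdot \frac{64801}{10} = \frac{259204}{5}$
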